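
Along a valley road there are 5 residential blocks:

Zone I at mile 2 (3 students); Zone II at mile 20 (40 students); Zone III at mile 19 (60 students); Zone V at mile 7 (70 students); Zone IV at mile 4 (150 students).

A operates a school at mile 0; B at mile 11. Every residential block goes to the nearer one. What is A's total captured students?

The indifferent point is the midpoint (0+11)/2 = 5.5; residential blocks left of it (closer to A at 0) go to A, those right go to B.
  Zone I at 2 (w=3) → A
  Zone IV at 4 (w=150) → A
  Zone V at 7 (w=70) → B
  Zone III at 19 (w=60) → B
  Zone II at 20 (w=40) → B
A captures 153; B captures 170.

153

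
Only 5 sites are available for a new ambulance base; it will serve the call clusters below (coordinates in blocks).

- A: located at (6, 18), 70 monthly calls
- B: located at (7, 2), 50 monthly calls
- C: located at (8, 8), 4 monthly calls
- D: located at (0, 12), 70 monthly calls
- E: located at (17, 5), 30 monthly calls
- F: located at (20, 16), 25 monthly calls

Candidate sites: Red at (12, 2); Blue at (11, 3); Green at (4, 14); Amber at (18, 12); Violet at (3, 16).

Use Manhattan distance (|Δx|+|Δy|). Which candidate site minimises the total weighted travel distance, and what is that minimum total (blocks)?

Green, total 2740 blocks

Total weighted distance at each candidate:
  Red (12, 2): total = 4160
  Blue (11, 3): total = 3872
  Green (4, 14): total = 2740
  Amber (18, 12): total = 4016
  Violet (3, 16): total = 2967
Minimum is at Green with total 2740 blocks.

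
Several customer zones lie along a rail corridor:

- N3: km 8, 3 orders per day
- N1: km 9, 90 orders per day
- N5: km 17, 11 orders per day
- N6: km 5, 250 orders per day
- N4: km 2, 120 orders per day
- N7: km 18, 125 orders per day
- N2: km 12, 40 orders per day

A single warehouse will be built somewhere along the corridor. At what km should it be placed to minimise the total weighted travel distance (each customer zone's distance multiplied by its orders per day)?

For a sum of weighted absolute distances on a line, the optimum is the weighted median (not the mean). Total weight W = 639; half-weight = 319.5.
Sort by position and accumulate weight:
  km 2 (N4, w=120) → cum 120
  km 5 (N6, w=250) → cum 370  ≥ 319.5 → median here
  km 8 (N3, w=3) → cum 373
  km 9 (N1, w=90) → cum 463
  km 12 (N2, w=40) → cum 503
  km 17 (N5, w=11) → cum 514
  km 18 (N7, w=125) → cum 639
Optimal location: km 5.

x = 5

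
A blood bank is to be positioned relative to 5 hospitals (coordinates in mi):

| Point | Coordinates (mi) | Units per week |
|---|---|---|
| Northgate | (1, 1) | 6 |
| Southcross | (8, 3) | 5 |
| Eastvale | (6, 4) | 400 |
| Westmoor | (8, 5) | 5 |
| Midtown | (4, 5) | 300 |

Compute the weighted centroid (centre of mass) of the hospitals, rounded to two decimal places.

The minimiser of Σwᵢ‖p−pᵢ‖² is the weighted centroid p* = (Σwᵢpᵢ)/(Σwᵢ).
Σwᵢ = 716.
Σwᵢxᵢ = 6·1 + 5·8 + 400·6 + 5·8 + 300·4 = 3686.
Σwᵢyᵢ = 6·1 + 5·3 + 400·4 + 5·5 + 300·5 = 3146.
x* = 3686/716 = 5.15, y* = 3146/716 = 4.39.

(5.15, 4.39)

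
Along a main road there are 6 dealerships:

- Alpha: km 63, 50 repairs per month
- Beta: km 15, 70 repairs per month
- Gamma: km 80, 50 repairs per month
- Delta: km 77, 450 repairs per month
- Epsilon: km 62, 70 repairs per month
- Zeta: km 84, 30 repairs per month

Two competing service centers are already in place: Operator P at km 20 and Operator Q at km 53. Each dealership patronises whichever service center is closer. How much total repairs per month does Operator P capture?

The indifferent point is the midpoint (20+53)/2 = 36.5; dealerships left of it (closer to Operator P at 20) go to Operator P, those right go to Operator Q.
  Beta at 15 (w=70) → Operator P
  Epsilon at 62 (w=70) → Operator Q
  Alpha at 63 (w=50) → Operator Q
  Delta at 77 (w=450) → Operator Q
  Gamma at 80 (w=50) → Operator Q
  Zeta at 84 (w=30) → Operator Q
Operator P captures 70; Operator Q captures 650.

70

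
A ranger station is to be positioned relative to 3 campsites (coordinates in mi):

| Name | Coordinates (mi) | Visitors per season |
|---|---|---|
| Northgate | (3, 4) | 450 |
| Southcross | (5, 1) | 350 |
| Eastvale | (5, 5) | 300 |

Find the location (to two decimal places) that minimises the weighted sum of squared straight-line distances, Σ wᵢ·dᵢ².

The minimiser of Σwᵢ‖p−pᵢ‖² is the weighted centroid p* = (Σwᵢpᵢ)/(Σwᵢ).
Σwᵢ = 1100.
Σwᵢxᵢ = 450·3 + 350·5 + 300·5 = 4600.
Σwᵢyᵢ = 450·4 + 350·1 + 300·5 = 3650.
x* = 4600/1100 = 4.18, y* = 3650/1100 = 3.32.

(4.18, 3.32)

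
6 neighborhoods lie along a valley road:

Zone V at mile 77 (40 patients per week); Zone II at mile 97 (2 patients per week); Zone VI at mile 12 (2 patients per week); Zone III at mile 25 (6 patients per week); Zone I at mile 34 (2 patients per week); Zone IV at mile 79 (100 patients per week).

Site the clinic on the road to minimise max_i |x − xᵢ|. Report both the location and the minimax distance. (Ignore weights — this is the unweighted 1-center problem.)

location 54.5, max distance 42.5

The 1-center on a line is the midpoint of the two extreme points: leftmost at 12, rightmost at 97.
Optimal location = (12 + 97)/2 = 54.5; maximum distance = (97 − 12)/2 = 42.5.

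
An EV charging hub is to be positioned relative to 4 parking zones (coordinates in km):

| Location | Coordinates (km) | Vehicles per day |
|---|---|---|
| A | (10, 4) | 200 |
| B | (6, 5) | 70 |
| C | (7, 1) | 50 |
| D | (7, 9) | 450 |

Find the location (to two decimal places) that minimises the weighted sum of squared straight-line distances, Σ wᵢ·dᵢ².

The minimiser of Σwᵢ‖p−pᵢ‖² is the weighted centroid p* = (Σwᵢpᵢ)/(Σwᵢ).
Σwᵢ = 770.
Σwᵢxᵢ = 200·10 + 70·6 + 50·7 + 450·7 = 5920.
Σwᵢyᵢ = 200·4 + 70·5 + 50·1 + 450·9 = 5250.
x* = 5920/770 = 7.69, y* = 5250/770 = 6.82.

(7.69, 6.82)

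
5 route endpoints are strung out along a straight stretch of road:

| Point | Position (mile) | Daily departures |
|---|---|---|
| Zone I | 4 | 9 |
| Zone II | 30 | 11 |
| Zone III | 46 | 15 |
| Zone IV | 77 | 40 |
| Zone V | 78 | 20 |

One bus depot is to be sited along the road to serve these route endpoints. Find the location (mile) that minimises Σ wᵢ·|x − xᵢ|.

For a sum of weighted absolute distances on a line, the optimum is the weighted median (not the mean). Total weight W = 95; half-weight = 47.5.
Sort by position and accumulate weight:
  mile 4 (Zone I, w=9) → cum 9
  mile 30 (Zone II, w=11) → cum 20
  mile 46 (Zone III, w=15) → cum 35
  mile 77 (Zone IV, w=40) → cum 75  ≥ 47.5 → median here
  mile 78 (Zone V, w=20) → cum 95
Optimal location: mile 77.

x = 77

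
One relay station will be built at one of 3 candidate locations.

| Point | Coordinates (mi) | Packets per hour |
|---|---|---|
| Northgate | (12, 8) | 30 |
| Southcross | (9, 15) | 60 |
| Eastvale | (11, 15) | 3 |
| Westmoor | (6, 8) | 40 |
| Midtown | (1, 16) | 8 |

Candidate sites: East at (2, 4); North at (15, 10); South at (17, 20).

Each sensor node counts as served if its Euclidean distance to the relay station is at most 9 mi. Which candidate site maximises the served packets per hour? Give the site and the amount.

Coverage radius r = 9 mi; a point is covered iff (Δx)²+(Δy)² ≤ 9² = 81.
  East (2, 4): covers {Westmoor} → 40
  North (15, 10): covers {Northgate, Southcross, Eastvale} → 93
  South (17, 20): covers {Eastvale} → 3
Maximum coverage at North: 93 packets per hour.

North, covering 93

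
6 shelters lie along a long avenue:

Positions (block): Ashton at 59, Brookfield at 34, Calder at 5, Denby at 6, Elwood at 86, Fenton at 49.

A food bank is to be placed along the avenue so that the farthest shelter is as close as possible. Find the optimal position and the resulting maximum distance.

The 1-center on a line is the midpoint of the two extreme points: leftmost at 5, rightmost at 86.
Optimal location = (5 + 86)/2 = 45.5; maximum distance = (86 − 5)/2 = 40.5.

location 45.5, max distance 40.5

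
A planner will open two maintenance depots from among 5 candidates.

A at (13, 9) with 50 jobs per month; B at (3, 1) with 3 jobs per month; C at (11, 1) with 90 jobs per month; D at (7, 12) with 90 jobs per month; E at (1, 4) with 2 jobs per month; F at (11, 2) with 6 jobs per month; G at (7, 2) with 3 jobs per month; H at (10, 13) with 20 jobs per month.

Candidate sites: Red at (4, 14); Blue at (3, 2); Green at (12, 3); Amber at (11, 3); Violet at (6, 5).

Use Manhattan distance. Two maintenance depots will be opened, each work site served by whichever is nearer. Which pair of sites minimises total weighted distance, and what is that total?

Evaluate every pair (each demand assigned to the nearer of the two):
  {Red, Amber}: total = 1243
  {Red, Green}: total = 1297
  {Amber, Violet}: total = 1571
  {Green, Violet}: total = 1637
  {Green, Amber}: total = 1993
  {Blue, Amber}: total = 1999
  {Red, Violet}: total = 2043
  {Blue, Green}: total = 2155
  {Red, Blue}: total = 2171
  {Blue, Violet}: total = 2391
Best pair: {Red, Amber} with total 1243.

{Red, Amber}, total 1243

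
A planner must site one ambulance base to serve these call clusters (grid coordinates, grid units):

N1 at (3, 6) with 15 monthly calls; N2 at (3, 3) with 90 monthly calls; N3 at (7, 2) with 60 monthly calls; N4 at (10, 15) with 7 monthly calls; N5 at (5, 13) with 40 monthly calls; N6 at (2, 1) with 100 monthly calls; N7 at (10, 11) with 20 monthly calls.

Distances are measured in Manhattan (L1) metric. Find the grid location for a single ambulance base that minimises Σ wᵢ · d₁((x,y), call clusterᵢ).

Manhattan distance separates: Σwᵢ(|x−xᵢ|+|y−yᵢ|) = Σwᵢ|x−xᵢ| + Σwᵢ|y−yᵢ|, so x and y are optimised independently as 1-D weighted medians.
Total weight W = 332; half = 166.
x-coordinate, sorted with cumulative weight:
  x=2 (N6, w=100) cum 100
  x=3 (N1, w=15) cum 115
  x=3 (N2, w=90) cum 205  ← median
  x=5 (N5, w=40) cum 245
  x=7 (N3, w=60) cum 305
  x=10 (N4, w=7) cum 312
  x=10 (N7, w=20) cum 332
⇒ x* = 3
y-coordinate, sorted with cumulative weight:
  y=1 (N6, w=100) cum 100
  y=2 (N3, w=60) cum 160
  y=3 (N2, w=90) cum 250  ← median
  y=6 (N1, w=15) cum 265
  y=11 (N7, w=20) cum 285
  y=13 (N5, w=40) cum 325
  y=15 (N4, w=7) cum 332
⇒ y* = 3

(3, 3)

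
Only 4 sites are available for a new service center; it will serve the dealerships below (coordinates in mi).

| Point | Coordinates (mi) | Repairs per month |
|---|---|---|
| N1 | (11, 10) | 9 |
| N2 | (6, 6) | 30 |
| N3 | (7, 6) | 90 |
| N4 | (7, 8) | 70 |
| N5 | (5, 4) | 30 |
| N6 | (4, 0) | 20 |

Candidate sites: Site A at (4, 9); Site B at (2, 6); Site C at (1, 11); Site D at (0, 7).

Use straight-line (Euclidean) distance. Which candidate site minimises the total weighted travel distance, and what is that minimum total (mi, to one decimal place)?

Site A, total 1108.0 mi

Total weighted distance at each candidate:
  Site A (4, 9): total = 1108.0
  Site B (2, 6): total = 1270.3
  Site C (1, 11): total = 1945.0
  Site D (0, 7): total = 1752.6
Minimum is at Site A with total 1108.0 mi.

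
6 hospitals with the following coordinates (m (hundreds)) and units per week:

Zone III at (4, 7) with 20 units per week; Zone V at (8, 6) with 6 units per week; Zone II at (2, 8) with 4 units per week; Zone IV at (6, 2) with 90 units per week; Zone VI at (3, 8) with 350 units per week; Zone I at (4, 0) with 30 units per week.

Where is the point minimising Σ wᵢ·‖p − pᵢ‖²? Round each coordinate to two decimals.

(3.69, 6.38)

The minimiser of Σwᵢ‖p−pᵢ‖² is the weighted centroid p* = (Σwᵢpᵢ)/(Σwᵢ).
Σwᵢ = 500.
Σwᵢxᵢ = 20·4 + 6·8 + 4·2 + 90·6 + 350·3 + 30·4 = 1846.
Σwᵢyᵢ = 20·7 + 6·6 + 4·8 + 90·2 + 350·8 + 30·0 = 3188.
x* = 1846/500 = 3.69, y* = 3188/500 = 6.38.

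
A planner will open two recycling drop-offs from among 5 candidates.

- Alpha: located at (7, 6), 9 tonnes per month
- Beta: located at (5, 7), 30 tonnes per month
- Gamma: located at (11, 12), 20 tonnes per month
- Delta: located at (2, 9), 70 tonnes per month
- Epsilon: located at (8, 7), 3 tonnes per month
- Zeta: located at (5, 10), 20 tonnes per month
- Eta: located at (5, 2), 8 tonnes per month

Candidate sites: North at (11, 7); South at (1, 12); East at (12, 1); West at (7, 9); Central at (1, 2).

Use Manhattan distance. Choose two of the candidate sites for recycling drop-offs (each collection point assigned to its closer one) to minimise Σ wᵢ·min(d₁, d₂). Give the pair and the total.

Evaluate every pair (each demand assigned to the nearer of the two):
  {South, West}: total = 708
  {North, West}: total = 738
  {West, Central}: total = 738
  {East, West}: total = 770
  {North, South}: total = 822
  {South, Central}: total = 1028
  {South, East}: total = 1054
  {North, Central}: total = 1106
  {North, East}: total = 1348
  {East, Central}: total = 1462
Best pair: {South, West} with total 708.

{South, West}, total 708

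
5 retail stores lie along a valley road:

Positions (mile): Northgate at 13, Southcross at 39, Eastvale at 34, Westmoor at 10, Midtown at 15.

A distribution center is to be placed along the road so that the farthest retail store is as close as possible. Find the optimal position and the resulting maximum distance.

The 1-center on a line is the midpoint of the two extreme points: leftmost at 10, rightmost at 39.
Optimal location = (10 + 39)/2 = 24.5; maximum distance = (39 − 10)/2 = 14.5.

location 24.5, max distance 14.5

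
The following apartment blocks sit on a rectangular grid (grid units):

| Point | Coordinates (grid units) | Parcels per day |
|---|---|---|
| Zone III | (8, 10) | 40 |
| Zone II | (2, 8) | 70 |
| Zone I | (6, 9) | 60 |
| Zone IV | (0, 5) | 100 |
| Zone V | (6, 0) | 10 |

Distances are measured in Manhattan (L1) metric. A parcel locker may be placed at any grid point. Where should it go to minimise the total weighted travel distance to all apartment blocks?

(2, 8)

Manhattan distance separates: Σwᵢ(|x−xᵢ|+|y−yᵢ|) = Σwᵢ|x−xᵢ| + Σwᵢ|y−yᵢ|, so x and y are optimised independently as 1-D weighted medians.
Total weight W = 280; half = 140.
x-coordinate, sorted with cumulative weight:
  x=0 (Zone IV, w=100) cum 100
  x=2 (Zone II, w=70) cum 170  ← median
  x=6 (Zone I, w=60) cum 230
  x=6 (Zone V, w=10) cum 240
  x=8 (Zone III, w=40) cum 280
⇒ x* = 2
y-coordinate, sorted with cumulative weight:
  y=0 (Zone V, w=10) cum 10
  y=5 (Zone IV, w=100) cum 110
  y=8 (Zone II, w=70) cum 180  ← median
  y=9 (Zone I, w=60) cum 240
  y=10 (Zone III, w=40) cum 280
⇒ y* = 8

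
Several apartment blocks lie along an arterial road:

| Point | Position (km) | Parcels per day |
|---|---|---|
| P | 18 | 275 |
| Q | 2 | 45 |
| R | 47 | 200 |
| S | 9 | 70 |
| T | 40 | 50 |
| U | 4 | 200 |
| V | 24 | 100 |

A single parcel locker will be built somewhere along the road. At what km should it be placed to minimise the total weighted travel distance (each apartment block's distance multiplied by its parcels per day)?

For a sum of weighted absolute distances on a line, the optimum is the weighted median (not the mean). Total weight W = 940; half-weight = 470.
Sort by position and accumulate weight:
  km 2 (Q, w=45) → cum 45
  km 4 (U, w=200) → cum 245
  km 9 (S, w=70) → cum 315
  km 18 (P, w=275) → cum 590  ≥ 470 → median here
  km 24 (V, w=100) → cum 690
  km 40 (T, w=50) → cum 740
  km 47 (R, w=200) → cum 940
Optimal location: km 18.

x = 18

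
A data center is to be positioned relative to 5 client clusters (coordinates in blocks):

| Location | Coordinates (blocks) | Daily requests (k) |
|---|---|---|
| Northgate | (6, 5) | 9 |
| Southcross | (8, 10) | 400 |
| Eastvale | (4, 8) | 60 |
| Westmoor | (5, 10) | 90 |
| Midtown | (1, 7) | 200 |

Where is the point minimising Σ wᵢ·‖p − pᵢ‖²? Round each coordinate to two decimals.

(5.46, 8.99)

The minimiser of Σwᵢ‖p−pᵢ‖² is the weighted centroid p* = (Σwᵢpᵢ)/(Σwᵢ).
Σwᵢ = 759.
Σwᵢxᵢ = 9·6 + 400·8 + 60·4 + 90·5 + 200·1 = 4144.
Σwᵢyᵢ = 9·5 + 400·10 + 60·8 + 90·10 + 200·7 = 6825.
x* = 4144/759 = 5.46, y* = 6825/759 = 8.99.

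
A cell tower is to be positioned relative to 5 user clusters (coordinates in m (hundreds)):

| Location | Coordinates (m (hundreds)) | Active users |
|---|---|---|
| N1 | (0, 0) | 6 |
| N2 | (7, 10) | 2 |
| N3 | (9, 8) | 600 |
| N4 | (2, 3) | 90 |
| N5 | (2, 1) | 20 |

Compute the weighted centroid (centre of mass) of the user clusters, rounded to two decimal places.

The minimiser of Σwᵢ‖p−pᵢ‖² is the weighted centroid p* = (Σwᵢpᵢ)/(Σwᵢ).
Σwᵢ = 718.
Σwᵢxᵢ = 6·0 + 2·7 + 600·9 + 90·2 + 20·2 = 5634.
Σwᵢyᵢ = 6·0 + 2·10 + 600·8 + 90·3 + 20·1 = 5110.
x* = 5634/718 = 7.85, y* = 5110/718 = 7.12.

(7.85, 7.12)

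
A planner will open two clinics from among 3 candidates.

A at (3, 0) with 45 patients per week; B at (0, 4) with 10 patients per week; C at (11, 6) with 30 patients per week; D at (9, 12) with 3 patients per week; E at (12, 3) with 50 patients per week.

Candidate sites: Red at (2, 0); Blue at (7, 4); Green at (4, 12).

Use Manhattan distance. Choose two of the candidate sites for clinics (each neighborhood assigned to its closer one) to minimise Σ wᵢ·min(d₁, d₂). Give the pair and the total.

{Red, Blue}, total 615

Evaluate every pair (each demand assigned to the nearer of the two):
  {Red, Blue}: total = 615
  {Blue, Green}: total = 925
  {Red, Green}: total = 1160
Best pair: {Red, Blue} with total 615.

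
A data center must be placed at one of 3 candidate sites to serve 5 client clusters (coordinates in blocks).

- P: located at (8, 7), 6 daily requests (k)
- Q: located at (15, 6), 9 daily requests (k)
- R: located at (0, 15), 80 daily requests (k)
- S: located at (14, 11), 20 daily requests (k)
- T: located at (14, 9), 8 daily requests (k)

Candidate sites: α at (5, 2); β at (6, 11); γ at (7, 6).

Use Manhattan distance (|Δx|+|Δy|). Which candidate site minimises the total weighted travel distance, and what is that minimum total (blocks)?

β, total 1202 blocks

Total weighted distance at each candidate:
  α (5, 2): total = 2102
  β (6, 11): total = 1202
  γ (7, 6): total = 1684
Minimum is at β with total 1202 blocks.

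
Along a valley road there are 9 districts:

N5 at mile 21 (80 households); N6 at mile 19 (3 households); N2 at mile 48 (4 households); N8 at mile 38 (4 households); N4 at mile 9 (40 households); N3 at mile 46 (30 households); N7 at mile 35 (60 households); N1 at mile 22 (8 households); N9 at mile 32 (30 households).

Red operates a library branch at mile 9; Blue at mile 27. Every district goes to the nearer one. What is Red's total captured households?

40

The indifferent point is the midpoint (9+27)/2 = 18; districts left of it (closer to Red at 9) go to Red, those right go to Blue.
  N4 at 9 (w=40) → Red
  N6 at 19 (w=3) → Blue
  N5 at 21 (w=80) → Blue
  N1 at 22 (w=8) → Blue
  N9 at 32 (w=30) → Blue
  N7 at 35 (w=60) → Blue
  N8 at 38 (w=4) → Blue
  N3 at 46 (w=30) → Blue
  N2 at 48 (w=4) → Blue
Red captures 40; Blue captures 219.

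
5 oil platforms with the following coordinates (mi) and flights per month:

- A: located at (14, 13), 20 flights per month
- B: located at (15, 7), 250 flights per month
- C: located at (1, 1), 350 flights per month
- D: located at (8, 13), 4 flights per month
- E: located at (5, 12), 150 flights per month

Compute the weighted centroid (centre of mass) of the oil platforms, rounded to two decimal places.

The minimiser of Σwᵢ‖p−pᵢ‖² is the weighted centroid p* = (Σwᵢpᵢ)/(Σwᵢ).
Σwᵢ = 774.
Σwᵢxᵢ = 20·14 + 250·15 + 350·1 + 4·8 + 150·5 = 5162.
Σwᵢyᵢ = 20·13 + 250·7 + 350·1 + 4·13 + 150·12 = 4212.
x* = 5162/774 = 6.67, y* = 4212/774 = 5.44.

(6.67, 5.44)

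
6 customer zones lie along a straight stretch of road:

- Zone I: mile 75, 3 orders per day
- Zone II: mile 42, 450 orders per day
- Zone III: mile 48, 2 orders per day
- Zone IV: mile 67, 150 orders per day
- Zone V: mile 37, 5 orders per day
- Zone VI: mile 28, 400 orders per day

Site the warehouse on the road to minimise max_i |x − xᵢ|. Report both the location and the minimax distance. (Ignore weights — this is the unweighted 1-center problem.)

location 51.5, max distance 23.5

The 1-center on a line is the midpoint of the two extreme points: leftmost at 28, rightmost at 75.
Optimal location = (28 + 75)/2 = 51.5; maximum distance = (75 − 28)/2 = 23.5.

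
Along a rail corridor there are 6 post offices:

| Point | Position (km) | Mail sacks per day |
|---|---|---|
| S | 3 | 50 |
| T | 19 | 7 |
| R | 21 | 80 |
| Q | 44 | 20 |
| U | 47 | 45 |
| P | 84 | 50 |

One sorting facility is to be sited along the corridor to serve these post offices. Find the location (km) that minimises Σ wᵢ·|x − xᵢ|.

For a sum of weighted absolute distances on a line, the optimum is the weighted median (not the mean). Total weight W = 252; half-weight = 126.
Sort by position and accumulate weight:
  km 3 (S, w=50) → cum 50
  km 19 (T, w=7) → cum 57
  km 21 (R, w=80) → cum 137  ≥ 126 → median here
  km 44 (Q, w=20) → cum 157
  km 47 (U, w=45) → cum 202
  km 84 (P, w=50) → cum 252
Optimal location: km 21.

x = 21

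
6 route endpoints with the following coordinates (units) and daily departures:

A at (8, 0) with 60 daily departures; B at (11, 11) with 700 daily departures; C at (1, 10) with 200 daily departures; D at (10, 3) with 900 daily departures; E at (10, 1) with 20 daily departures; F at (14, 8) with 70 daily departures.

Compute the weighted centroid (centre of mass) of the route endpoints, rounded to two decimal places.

The minimiser of Σwᵢ‖p−pᵢ‖² is the weighted centroid p* = (Σwᵢpᵢ)/(Σwᵢ).
Σwᵢ = 1950.
Σwᵢxᵢ = 60·8 + 700·11 + 200·1 + 900·10 + 20·10 + 70·14 = 18560.
Σwᵢyᵢ = 60·0 + 700·11 + 200·10 + 900·3 + 20·1 + 70·8 = 12980.
x* = 18560/1950 = 9.52, y* = 12980/1950 = 6.66.

(9.52, 6.66)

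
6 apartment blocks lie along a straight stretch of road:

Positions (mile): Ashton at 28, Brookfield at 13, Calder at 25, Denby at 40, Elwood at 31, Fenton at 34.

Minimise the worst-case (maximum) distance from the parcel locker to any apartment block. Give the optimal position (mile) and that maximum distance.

The 1-center on a line is the midpoint of the two extreme points: leftmost at 13, rightmost at 40.
Optimal location = (13 + 40)/2 = 26.5; maximum distance = (40 − 13)/2 = 13.5.

location 26.5, max distance 13.5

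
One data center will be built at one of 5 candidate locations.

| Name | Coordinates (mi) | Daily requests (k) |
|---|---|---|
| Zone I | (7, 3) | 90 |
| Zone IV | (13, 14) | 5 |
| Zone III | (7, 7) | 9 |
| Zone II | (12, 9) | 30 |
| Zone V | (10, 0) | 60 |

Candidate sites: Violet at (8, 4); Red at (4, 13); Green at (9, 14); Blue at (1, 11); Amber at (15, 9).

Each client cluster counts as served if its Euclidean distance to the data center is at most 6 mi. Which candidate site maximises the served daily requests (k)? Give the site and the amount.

Coverage radius r = 6 mi; a point is covered iff (Δx)²+(Δy)² ≤ 6² = 36.
  Violet (8, 4): covers {Zone I, Zone III, Zone V} → 159
  Red (4, 13): covers {none} → 0
  Green (9, 14): covers {Zone IV, Zone II} → 35
  Blue (1, 11): covers {none} → 0
  Amber (15, 9): covers {Zone IV, Zone II} → 35
Maximum coverage at Violet: 159 daily requests (k).

Violet, covering 159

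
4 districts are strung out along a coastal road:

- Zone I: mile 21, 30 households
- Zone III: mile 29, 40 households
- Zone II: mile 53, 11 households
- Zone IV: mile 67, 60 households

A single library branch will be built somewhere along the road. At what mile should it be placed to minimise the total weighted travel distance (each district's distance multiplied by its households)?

x = 53

For a sum of weighted absolute distances on a line, the optimum is the weighted median (not the mean). Total weight W = 141; half-weight = 70.5.
Sort by position and accumulate weight:
  mile 21 (Zone I, w=30) → cum 30
  mile 29 (Zone III, w=40) → cum 70
  mile 53 (Zone II, w=11) → cum 81  ≥ 70.5 → median here
  mile 67 (Zone IV, w=60) → cum 141
Optimal location: mile 53.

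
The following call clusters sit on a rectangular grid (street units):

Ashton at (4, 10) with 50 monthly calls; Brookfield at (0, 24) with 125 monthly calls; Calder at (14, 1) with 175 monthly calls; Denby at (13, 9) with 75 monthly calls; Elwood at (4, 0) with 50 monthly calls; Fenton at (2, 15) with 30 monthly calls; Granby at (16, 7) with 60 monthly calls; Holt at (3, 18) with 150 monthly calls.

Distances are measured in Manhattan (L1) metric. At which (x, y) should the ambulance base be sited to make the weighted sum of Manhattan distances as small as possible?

(4, 9)

Manhattan distance separates: Σwᵢ(|x−xᵢ|+|y−yᵢ|) = Σwᵢ|x−xᵢ| + Σwᵢ|y−yᵢ|, so x and y are optimised independently as 1-D weighted medians.
Total weight W = 715; half = 357.5.
x-coordinate, sorted with cumulative weight:
  x=0 (Brookfield, w=125) cum 125
  x=2 (Fenton, w=30) cum 155
  x=3 (Holt, w=150) cum 305
  x=4 (Ashton, w=50) cum 355
  x=4 (Elwood, w=50) cum 405  ← median
  x=13 (Denby, w=75) cum 480
  x=14 (Calder, w=175) cum 655
  x=16 (Granby, w=60) cum 715
⇒ x* = 4
y-coordinate, sorted with cumulative weight:
  y=0 (Elwood, w=50) cum 50
  y=1 (Calder, w=175) cum 225
  y=7 (Granby, w=60) cum 285
  y=9 (Denby, w=75) cum 360  ← median
  y=10 (Ashton, w=50) cum 410
  y=15 (Fenton, w=30) cum 440
  y=18 (Holt, w=150) cum 590
  y=24 (Brookfield, w=125) cum 715
⇒ y* = 9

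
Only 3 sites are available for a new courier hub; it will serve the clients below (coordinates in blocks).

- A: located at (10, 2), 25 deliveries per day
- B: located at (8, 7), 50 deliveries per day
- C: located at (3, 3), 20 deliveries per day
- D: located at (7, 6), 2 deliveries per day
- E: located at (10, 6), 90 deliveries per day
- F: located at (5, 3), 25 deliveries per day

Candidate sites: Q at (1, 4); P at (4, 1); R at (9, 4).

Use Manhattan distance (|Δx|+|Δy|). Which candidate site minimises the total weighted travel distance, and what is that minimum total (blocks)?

R, total 818 blocks

Total weighted distance at each candidate:
  Q (1, 4): total = 1966
  P (4, 1): total = 1816
  R (9, 4): total = 818
Minimum is at R with total 818 blocks.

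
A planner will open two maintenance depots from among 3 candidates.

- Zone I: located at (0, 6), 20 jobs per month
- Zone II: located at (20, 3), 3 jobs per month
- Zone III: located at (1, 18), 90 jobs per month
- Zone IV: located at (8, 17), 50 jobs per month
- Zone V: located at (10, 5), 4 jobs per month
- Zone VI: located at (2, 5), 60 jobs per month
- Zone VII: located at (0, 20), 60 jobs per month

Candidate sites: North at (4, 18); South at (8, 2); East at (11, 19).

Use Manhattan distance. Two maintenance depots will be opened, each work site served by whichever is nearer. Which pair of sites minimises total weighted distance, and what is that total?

Evaluate every pair (each demand assigned to the nearer of the two):
  {North, South}: total = 1719
  {North, East}: total = 2235
  {South, East}: total = 2799
Best pair: {North, South} with total 1719.

{North, South}, total 1719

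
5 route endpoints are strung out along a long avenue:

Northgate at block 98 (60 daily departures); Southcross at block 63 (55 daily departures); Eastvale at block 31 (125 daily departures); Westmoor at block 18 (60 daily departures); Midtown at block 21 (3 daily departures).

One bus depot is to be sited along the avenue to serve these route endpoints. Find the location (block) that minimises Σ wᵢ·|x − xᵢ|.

For a sum of weighted absolute distances on a line, the optimum is the weighted median (not the mean). Total weight W = 303; half-weight = 151.5.
Sort by position and accumulate weight:
  block 18 (Westmoor, w=60) → cum 60
  block 21 (Midtown, w=3) → cum 63
  block 31 (Eastvale, w=125) → cum 188  ≥ 151.5 → median here
  block 63 (Southcross, w=55) → cum 243
  block 98 (Northgate, w=60) → cum 303
Optimal location: block 31.

x = 31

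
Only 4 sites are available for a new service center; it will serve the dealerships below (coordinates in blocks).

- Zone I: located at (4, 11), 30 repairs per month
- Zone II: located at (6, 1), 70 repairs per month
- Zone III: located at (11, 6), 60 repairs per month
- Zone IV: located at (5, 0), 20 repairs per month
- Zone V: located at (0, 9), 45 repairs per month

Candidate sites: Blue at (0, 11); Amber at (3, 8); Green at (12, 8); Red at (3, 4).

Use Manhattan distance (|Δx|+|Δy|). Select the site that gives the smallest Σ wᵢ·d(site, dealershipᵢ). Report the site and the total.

Red, total 1740 blocks

Total weighted distance at each candidate:
  Blue (0, 11): total = 2610
  Amber (3, 8): total = 1800
  Green (12, 8): total = 2305
  Red (3, 4): total = 1740
Minimum is at Red with total 1740 blocks.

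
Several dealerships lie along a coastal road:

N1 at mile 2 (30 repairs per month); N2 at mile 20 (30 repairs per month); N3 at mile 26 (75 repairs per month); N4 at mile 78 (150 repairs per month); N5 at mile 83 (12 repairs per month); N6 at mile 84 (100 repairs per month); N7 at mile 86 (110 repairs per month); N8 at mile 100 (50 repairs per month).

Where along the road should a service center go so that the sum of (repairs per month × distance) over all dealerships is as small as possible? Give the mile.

For a sum of weighted absolute distances on a line, the optimum is the weighted median (not the mean). Total weight W = 557; half-weight = 278.5.
Sort by position and accumulate weight:
  mile 2 (N1, w=30) → cum 30
  mile 20 (N2, w=30) → cum 60
  mile 26 (N3, w=75) → cum 135
  mile 78 (N4, w=150) → cum 285  ≥ 278.5 → median here
  mile 83 (N5, w=12) → cum 297
  mile 84 (N6, w=100) → cum 397
  mile 86 (N7, w=110) → cum 507
  mile 100 (N8, w=50) → cum 557
Optimal location: mile 78.

x = 78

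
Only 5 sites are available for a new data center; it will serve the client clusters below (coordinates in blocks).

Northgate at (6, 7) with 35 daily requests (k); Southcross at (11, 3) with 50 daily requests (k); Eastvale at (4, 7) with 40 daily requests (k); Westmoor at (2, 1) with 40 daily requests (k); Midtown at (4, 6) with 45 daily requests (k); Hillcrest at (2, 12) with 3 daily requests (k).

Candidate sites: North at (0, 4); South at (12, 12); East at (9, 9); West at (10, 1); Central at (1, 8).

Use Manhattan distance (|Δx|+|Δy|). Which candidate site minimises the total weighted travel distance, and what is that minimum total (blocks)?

Total weighted distance at each candidate:
  North (0, 4): total = 1695
  South (12, 12): total = 2905
  East (9, 9): total = 1845
  West (10, 1): total = 1852
  Central (1, 8): total = 1680
Minimum is at Central with total 1680 blocks.

Central, total 1680 blocks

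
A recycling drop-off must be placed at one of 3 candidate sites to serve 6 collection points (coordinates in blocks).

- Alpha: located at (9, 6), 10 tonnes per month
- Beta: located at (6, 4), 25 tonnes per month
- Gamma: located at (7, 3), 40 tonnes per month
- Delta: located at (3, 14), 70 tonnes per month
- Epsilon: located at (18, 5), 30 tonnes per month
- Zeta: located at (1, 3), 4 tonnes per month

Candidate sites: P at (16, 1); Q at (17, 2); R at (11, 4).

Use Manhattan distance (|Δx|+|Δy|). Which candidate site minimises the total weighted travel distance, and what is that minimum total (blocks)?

R, total 1909 blocks

Total weighted distance at each candidate:
  P (16, 1): total = 2953
  Q (17, 2): total = 2893
  R (11, 4): total = 1909
Minimum is at R with total 1909 blocks.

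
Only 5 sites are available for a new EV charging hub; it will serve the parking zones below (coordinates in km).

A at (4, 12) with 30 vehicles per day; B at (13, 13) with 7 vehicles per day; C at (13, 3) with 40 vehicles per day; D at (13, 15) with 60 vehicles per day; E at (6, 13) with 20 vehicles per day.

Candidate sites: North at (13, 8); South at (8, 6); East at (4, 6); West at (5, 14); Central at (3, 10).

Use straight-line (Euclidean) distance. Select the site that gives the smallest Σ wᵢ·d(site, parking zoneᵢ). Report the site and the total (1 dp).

North, total 1122.5 km

Total weighted distance at each candidate:
  North (13, 8): total = 1122.5
  South (8, 6): total = 1273.1
  East (4, 6): total = 1548.6
  West (5, 14): total = 1179.6
  Central (3, 10): total = 1384.1
Minimum is at North with total 1122.5 km.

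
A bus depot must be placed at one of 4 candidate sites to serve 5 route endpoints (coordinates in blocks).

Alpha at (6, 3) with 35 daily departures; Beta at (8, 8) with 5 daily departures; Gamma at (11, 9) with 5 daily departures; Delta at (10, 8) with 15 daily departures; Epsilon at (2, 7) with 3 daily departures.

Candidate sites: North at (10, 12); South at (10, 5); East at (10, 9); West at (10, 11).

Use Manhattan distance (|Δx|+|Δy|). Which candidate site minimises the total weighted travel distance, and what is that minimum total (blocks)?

South, total 335 blocks

Total weighted distance at each candidate:
  North (10, 12): total = 604
  South (10, 5): total = 335
  East (10, 9): total = 415
  West (10, 11): total = 541
Minimum is at South with total 335 blocks.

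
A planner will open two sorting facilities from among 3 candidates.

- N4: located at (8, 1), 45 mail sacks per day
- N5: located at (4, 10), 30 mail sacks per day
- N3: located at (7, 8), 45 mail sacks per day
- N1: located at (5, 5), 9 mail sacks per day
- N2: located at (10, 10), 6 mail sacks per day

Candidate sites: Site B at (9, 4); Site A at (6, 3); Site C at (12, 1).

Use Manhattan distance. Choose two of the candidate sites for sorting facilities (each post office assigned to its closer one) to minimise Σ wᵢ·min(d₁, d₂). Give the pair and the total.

{Site B, Site A}, total 789

Evaluate every pair (each demand assigned to the nearer of the two):
  {Site B, Site A}: total = 789
  {Site A, Site C}: total = 813
  {Site B, Site C}: total = 867
Best pair: {Site B, Site A} with total 789.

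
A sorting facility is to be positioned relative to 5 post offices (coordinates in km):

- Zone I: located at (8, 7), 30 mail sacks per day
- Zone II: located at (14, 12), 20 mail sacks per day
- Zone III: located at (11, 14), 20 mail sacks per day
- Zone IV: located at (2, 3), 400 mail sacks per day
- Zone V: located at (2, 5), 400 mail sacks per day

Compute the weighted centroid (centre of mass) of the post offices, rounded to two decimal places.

(2.69, 4.52)

The minimiser of Σwᵢ‖p−pᵢ‖² is the weighted centroid p* = (Σwᵢpᵢ)/(Σwᵢ).
Σwᵢ = 870.
Σwᵢxᵢ = 30·8 + 20·14 + 20·11 + 400·2 + 400·2 = 2340.
Σwᵢyᵢ = 30·7 + 20·12 + 20·14 + 400·3 + 400·5 = 3930.
x* = 2340/870 = 2.69, y* = 3930/870 = 4.52.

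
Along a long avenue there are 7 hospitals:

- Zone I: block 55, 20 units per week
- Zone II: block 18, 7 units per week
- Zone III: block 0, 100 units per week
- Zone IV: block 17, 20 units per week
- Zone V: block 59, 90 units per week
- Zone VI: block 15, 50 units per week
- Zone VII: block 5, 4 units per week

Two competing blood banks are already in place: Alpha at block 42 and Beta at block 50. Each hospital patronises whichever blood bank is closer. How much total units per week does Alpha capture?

The indifferent point is the midpoint (42+50)/2 = 46; hospitals left of it (closer to Alpha at 42) go to Alpha, those right go to Beta.
  Zone III at 0 (w=100) → Alpha
  Zone VII at 5 (w=4) → Alpha
  Zone VI at 15 (w=50) → Alpha
  Zone IV at 17 (w=20) → Alpha
  Zone II at 18 (w=7) → Alpha
  Zone I at 55 (w=20) → Beta
  Zone V at 59 (w=90) → Beta
Alpha captures 181; Beta captures 110.

181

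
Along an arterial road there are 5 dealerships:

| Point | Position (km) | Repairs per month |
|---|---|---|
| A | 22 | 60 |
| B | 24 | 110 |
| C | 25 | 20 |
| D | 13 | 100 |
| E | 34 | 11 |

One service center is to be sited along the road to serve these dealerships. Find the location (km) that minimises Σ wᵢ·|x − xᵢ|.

For a sum of weighted absolute distances on a line, the optimum is the weighted median (not the mean). Total weight W = 301; half-weight = 150.5.
Sort by position and accumulate weight:
  km 13 (D, w=100) → cum 100
  km 22 (A, w=60) → cum 160  ≥ 150.5 → median here
  km 24 (B, w=110) → cum 270
  km 25 (C, w=20) → cum 290
  km 34 (E, w=11) → cum 301
Optimal location: km 22.

x = 22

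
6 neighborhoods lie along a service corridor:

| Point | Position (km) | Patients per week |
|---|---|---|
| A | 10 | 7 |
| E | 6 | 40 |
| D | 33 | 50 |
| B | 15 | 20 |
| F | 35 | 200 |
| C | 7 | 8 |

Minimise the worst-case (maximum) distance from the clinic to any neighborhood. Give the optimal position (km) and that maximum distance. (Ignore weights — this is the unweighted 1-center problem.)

The 1-center on a line is the midpoint of the two extreme points: leftmost at 6, rightmost at 35.
Optimal location = (6 + 35)/2 = 20.5; maximum distance = (35 − 6)/2 = 14.5.

location 20.5, max distance 14.5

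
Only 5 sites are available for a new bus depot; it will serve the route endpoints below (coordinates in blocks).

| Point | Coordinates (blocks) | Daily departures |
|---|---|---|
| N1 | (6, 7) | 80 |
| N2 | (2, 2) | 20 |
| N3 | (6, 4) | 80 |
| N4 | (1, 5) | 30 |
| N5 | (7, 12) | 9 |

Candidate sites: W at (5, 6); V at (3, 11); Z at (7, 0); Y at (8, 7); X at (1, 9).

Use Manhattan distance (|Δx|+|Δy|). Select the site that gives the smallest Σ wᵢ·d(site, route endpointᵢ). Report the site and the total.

W, total 762 blocks

Total weighted distance at each candidate:
  W (5, 6): total = 762
  V (3, 11): total = 1845
  Z (7, 0): total = 1618
  Y (8, 7): total = 1104
  X (1, 9): total = 1721
Minimum is at W with total 762 blocks.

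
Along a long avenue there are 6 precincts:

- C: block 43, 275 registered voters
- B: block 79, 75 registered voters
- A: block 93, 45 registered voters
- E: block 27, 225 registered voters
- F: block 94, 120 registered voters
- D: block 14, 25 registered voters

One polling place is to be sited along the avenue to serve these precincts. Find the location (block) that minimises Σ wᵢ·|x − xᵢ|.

x = 43

For a sum of weighted absolute distances on a line, the optimum is the weighted median (not the mean). Total weight W = 765; half-weight = 382.5.
Sort by position and accumulate weight:
  block 14 (D, w=25) → cum 25
  block 27 (E, w=225) → cum 250
  block 43 (C, w=275) → cum 525  ≥ 382.5 → median here
  block 79 (B, w=75) → cum 600
  block 93 (A, w=45) → cum 645
  block 94 (F, w=120) → cum 765
Optimal location: block 43.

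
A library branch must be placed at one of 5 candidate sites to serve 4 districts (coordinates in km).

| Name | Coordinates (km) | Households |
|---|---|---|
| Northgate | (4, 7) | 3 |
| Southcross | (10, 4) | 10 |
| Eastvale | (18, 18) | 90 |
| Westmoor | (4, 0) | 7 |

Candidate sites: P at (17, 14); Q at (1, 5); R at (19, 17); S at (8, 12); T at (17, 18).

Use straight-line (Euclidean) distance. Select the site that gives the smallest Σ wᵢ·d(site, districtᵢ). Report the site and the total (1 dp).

T, total 453.0 km

Total weighted distance at each candidate:
  P (17, 14): total = 671.2
  Q (1, 5): total = 2068.3
  R (19, 17): total = 498.2
  S (8, 12): total = 1239.8
  T (17, 18): total = 453.0
Minimum is at T with total 453.0 km.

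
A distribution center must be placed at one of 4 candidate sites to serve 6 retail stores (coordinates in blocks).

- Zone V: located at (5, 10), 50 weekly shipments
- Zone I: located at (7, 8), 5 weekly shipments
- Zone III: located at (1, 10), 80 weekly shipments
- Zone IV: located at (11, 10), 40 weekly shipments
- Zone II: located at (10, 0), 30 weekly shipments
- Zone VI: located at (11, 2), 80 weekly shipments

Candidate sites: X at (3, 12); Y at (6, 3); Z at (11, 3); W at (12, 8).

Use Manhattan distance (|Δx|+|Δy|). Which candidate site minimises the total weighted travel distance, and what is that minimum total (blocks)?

W, total 2495 blocks

Total weighted distance at each candidate:
  X (3, 12): total = 2970
  Y (6, 3): total = 2560
  Z (11, 3): total = 2535
  W (12, 8): total = 2495
Minimum is at W with total 2495 blocks.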